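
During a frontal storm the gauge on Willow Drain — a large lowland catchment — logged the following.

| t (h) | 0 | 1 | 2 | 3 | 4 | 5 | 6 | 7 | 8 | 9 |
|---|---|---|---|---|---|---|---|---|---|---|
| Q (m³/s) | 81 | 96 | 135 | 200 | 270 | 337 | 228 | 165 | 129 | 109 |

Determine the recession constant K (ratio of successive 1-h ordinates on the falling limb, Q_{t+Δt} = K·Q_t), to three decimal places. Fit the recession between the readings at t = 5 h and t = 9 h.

Using the recession-limb readings at t = 5 h and t = 9 h: Q falls from 337 to 109 m³/s over 4 intervals.
K = (Q₂/Q₁)^(1/4) = (109/337)^(1/4) = 0.754.

K ≈ 0.754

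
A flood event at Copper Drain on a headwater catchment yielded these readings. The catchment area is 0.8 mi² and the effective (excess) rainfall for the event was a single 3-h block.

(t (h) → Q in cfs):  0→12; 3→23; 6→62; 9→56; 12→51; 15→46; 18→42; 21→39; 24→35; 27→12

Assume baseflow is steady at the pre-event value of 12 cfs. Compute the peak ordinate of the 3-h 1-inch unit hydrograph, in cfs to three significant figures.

U_p ≈ 33.4 cfs

Direct runoff: 0.0, 11.0, 50.0, 44.0, 39.0, 34.0, 30.0, 27.0, 23.0, 0.0 cfs; ΣQ_DR = 258.0 cfs, peak = 50.0 cfs.
Runoff depth d = ΣQ_DR·Δt / A = 258.0 × 10800 / (0.8 mi²) = 1.499 in.
The 1-inch UH is the DRH scaled by (1 in)/d, so U_p = 50.0 × 1/1.499 = 33.4 cfs.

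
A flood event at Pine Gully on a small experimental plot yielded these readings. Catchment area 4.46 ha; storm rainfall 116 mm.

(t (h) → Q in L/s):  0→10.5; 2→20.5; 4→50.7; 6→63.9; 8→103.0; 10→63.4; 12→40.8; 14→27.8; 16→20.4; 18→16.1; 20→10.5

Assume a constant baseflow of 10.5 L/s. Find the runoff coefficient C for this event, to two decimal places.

ΣQ_DR = 312.1 L/s; V = ΣQ_DR·Δt = 2.247 × 10^6 L.
Runoff depth d = V / A = 50.38 mm.
C = d / P = 50.38 / 116 = 0.43.

C ≈ 0.43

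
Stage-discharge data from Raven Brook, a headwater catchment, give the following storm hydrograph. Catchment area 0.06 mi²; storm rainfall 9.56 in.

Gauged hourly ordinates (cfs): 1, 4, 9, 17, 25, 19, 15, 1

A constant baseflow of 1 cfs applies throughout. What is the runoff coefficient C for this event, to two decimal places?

ΣQ_DR = 83.00 cfs; V = ΣQ_DR·Δt = 2.988 × 10^5 ft³.
Runoff depth d = V / A = 2.144 in.
C = d / P = 2.144 / 9.56 = 0.22.

C ≈ 0.22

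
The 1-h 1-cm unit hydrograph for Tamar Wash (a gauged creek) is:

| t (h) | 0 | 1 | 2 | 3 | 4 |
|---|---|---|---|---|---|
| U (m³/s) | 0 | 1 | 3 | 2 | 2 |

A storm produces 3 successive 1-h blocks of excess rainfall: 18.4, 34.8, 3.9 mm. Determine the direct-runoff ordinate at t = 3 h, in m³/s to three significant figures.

By discrete convolution, Q_j = Σ (P_i / 10 mm) · U_{j−i}.
At t = 3 h (j=3): Q = (18.4/10)·2 + (34.8/10)·3 + (3.9/10)·1 = 14.5 m³/s.

Q ≈ 14.5 m³/s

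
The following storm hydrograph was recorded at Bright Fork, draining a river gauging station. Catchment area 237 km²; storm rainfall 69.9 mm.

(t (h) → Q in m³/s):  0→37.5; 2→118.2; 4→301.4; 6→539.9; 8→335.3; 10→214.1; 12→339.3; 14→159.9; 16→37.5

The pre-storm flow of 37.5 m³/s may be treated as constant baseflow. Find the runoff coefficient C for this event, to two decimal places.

C ≈ 0.76

ΣQ_DR = 1746 m³/s; V = ΣQ_DR·Δt = 1.257 × 10^7 m³.
Runoff depth d = V / A = 53.03 mm.
C = d / P = 53.03 / 69.9 = 0.76.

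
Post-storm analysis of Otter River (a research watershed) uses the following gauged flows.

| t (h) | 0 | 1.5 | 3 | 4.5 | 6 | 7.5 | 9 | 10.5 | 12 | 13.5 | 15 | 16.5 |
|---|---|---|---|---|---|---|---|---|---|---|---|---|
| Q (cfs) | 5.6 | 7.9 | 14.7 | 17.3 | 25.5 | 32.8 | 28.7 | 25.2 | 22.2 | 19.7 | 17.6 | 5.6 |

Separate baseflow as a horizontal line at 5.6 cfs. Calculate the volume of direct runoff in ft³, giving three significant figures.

V ≈ 8.40 × 10^5 ft³

Direct-runoff ordinates (Q − Q_b): 0.0, 2.3, 9.1, 11.7, 19.9, 27.2, 23.1, 19.6, 16.6, 14.1, 12.0, 0.0 cfs.
ΣQ_DR = 155.6 cfs.
With Δt = 1.5 h = 5400 s, V = ΣQ_DR · Δt = 155.6 × 5400 = 8.40 × 10^5 ft³.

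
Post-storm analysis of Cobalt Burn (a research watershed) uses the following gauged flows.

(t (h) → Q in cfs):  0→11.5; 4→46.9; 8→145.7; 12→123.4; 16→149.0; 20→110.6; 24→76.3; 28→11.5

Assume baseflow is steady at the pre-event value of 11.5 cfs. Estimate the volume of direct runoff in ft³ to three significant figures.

V ≈ 8.39 × 10^6 ft³

Direct-runoff ordinates (Q − Q_b): 0.0, 35.4, 134.2, 111.9, 137.5, 99.1, 64.8, 0.0 cfs.
ΣQ_DR = 582.9 cfs.
With Δt = 4 h = 14400 s, V = ΣQ_DR · Δt = 582.9 × 14400 = 8.39 × 10^6 ft³.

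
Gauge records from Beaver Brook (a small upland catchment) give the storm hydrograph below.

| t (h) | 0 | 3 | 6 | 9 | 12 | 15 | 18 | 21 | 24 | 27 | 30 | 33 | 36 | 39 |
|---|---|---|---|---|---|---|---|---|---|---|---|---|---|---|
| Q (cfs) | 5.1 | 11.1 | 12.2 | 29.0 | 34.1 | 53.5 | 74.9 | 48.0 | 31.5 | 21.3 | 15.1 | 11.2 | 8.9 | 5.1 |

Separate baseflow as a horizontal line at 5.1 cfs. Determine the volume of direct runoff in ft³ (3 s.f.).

Direct-runoff ordinates (Q − Q_b): 0.0, 6.0, 7.1, 23.9, 29.0, 48.4, 69.8, 42.9, 26.4, 16.2, 10.0, 6.1, 3.8, 0.0 cfs.
ΣQ_DR = 289.6 cfs.
With Δt = 3 h = 10800 s, V = ΣQ_DR · Δt = 289.6 × 10800 = 3.13 × 10^6 ft³.

V ≈ 3.13 × 10^6 ft³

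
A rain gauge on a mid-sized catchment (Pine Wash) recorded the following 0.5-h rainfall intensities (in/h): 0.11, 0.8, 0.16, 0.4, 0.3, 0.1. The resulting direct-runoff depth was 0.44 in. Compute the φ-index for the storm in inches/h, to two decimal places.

Only the 3 blocks with intensity above φ contribute runoff: 0.8, 0.4, 0.3 in/h.
Σ(I−φ)·Δt = d  ⇒  (0.8+0.4+0.3 − 3φ)·0.5 = 0.44
φ = (1.500 − 0.44/0.5) / 3 = 0.21 in/h.

φ ≈ 0.21 in/h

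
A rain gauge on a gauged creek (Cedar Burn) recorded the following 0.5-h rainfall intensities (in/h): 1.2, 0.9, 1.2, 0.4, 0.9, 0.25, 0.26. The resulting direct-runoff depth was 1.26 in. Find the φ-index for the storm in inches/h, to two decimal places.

φ ≈ 0.42 in/h

Only the 4 blocks with intensity above φ contribute runoff: 1.2, 0.9, 1.2, 0.9 in/h.
Σ(I−φ)·Δt = d  ⇒  (1.2+0.9+1.2+0.9 − 4φ)·0.5 = 1.26
φ = (4.200 − 1.26/0.5) / 4 = 0.42 in/h.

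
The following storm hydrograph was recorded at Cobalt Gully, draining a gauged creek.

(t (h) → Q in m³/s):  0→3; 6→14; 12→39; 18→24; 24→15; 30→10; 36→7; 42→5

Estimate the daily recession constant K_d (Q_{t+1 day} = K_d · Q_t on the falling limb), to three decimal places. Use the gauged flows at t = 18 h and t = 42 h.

Between t = 18 h and t = 42 h the flow falls from 24 to 5 m³/s over 4×6 h = 24 h.
Per-interval ratio K = (5/24)^(1/4) = 0.6756; K_d = K^(24/6) = 0.208.

K_d ≈ 0.208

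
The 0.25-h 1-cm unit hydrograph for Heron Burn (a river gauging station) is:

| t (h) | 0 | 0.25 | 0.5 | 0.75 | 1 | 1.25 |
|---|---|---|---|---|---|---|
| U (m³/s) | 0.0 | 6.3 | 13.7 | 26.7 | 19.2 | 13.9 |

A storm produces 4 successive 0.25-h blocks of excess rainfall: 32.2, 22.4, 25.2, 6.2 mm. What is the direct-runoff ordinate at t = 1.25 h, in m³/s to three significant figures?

By discrete convolution, Q_j = Σ (P_i / 10 mm) · U_{j−i}.
At t = 1.25 h (j=5): Q = (32.2/10)·13.9 + (22.4/10)·19.2 + (25.2/10)·26.7 + (6.2/10)·13.7 = 164 m³/s.

Q ≈ 164 m³/s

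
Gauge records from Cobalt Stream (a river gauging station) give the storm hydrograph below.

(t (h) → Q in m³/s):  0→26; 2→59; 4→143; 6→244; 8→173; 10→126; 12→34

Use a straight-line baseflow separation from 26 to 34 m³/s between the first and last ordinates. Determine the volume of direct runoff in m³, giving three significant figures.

Direct-runoff ordinates (Q − Q_b): 0.00, 31.67, 114.33, 214.00, 141.67, 93.33, 0.00 m³/s.
ΣQ_DR = 595.0 m³/s.
With Δt = 2 h = 7200 s, V = ΣQ_DR · Δt = 595.0 × 7200 = 4.28 × 10^6 m³.

V ≈ 4.28 × 10^6 m³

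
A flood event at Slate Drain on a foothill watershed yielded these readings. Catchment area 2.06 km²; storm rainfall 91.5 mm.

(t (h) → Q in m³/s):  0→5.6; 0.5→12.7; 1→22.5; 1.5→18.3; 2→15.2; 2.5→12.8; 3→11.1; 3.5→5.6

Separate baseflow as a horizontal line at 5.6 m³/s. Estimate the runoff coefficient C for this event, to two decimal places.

ΣQ_DR = 59.00 m³/s; V = ΣQ_DR·Δt = 1.062 × 10^5 m³.
Runoff depth d = V / A = 51.55 mm.
C = d / P = 51.55 / 91.5 = 0.56.

C ≈ 0.56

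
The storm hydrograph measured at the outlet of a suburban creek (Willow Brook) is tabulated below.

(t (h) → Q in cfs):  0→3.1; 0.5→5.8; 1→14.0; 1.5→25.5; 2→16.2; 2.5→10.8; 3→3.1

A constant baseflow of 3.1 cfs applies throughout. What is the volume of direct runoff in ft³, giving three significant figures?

V ≈ 1.02 × 10^5 ft³

Direct-runoff ordinates (Q − Q_b): 0.0, 2.7, 10.9, 22.4, 13.1, 7.7, 0.0 cfs.
ΣQ_DR = 56.80 cfs.
With Δt = 0.5 h = 1800 s, V = ΣQ_DR · Δt = 56.80 × 1800 = 1.02 × 10^5 ft³.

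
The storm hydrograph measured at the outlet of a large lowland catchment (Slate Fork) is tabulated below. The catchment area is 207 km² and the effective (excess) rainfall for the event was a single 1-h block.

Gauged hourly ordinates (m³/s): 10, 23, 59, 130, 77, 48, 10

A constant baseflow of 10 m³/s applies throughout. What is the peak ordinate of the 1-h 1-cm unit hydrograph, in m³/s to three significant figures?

Direct runoff: 0.0, 13.0, 49.0, 120.0, 67.0, 38.0, 0.0 m³/s; ΣQ_DR = 287.0 m³/s, peak = 120.0 m³/s.
Runoff depth d = ΣQ_DR·Δt / A = 287.0 × 3600 / (207 km²) = 4.991 mm.
The 1-cm UH is the DRH scaled by (10 mm)/d, so U_p = 120.0 × 10/4.991 = 240 m³/s.

U_p ≈ 240 m³/s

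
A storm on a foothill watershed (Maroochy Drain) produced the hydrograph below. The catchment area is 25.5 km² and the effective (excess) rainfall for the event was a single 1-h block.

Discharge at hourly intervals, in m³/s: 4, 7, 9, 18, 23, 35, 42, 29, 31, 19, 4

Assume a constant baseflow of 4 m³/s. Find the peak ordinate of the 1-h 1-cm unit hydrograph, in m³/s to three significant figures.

U_p ≈ 15.2 m³/s

Direct runoff: 0.0, 3.0, 5.0, 14.0, 19.0, 31.0, 38.0, 25.0, 27.0, 15.0, 0.0 m³/s; ΣQ_DR = 177.0 m³/s, peak = 38.0 m³/s.
Runoff depth d = ΣQ_DR·Δt / A = 177.0 × 3600 / (25.5 km²) = 24.99 mm.
The 1-cm UH is the DRH scaled by (10 mm)/d, so U_p = 38.0 × 10/24.99 = 15.2 m³/s.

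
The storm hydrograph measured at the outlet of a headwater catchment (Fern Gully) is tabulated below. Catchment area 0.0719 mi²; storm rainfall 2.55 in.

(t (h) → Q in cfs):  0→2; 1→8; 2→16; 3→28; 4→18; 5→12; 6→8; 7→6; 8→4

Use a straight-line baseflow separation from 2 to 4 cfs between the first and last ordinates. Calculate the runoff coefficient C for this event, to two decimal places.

ΣQ_DR = 75.00 cfs; V = ΣQ_DR·Δt = 2.700 × 10^5 ft³.
Runoff depth d = V / A = 1.616 in.
C = d / P = 1.616 / 2.55 = 0.63.

C ≈ 0.63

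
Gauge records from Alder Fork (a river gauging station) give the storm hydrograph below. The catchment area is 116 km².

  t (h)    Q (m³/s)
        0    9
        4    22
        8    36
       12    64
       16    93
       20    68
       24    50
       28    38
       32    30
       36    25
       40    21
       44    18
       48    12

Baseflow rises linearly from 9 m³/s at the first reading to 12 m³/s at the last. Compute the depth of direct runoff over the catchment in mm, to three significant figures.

d ≈ 43.4 mm

Direct runoff: 0.00, 12.75, 26.50, 54.25, 83.00, 57.75, 39.50, 27.25, 19.00, 13.75, 9.50, 6.25, 0.00 m³/s; ΣQ_DR = 349.5 m³/s.
V = ΣQ_DR · Δt = 349.5 × 14400 s = 5.033 × 10^6 m³.
Over A = 116 km², depth = V / A = 43.4 mm.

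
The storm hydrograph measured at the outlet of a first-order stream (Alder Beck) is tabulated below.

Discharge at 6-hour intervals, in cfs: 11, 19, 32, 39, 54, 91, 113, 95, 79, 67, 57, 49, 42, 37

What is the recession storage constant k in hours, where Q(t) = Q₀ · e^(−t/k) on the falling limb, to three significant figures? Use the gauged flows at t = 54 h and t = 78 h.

On the falling limb, Q drops from 67 to 37 cfs between t = 54 h and t = 78 h (Δt = 24 h).
k = −Δt / ln(Q₂/Q₁) = −24 / ln(37/67) = 40.4 h.

k ≈ 40.4 h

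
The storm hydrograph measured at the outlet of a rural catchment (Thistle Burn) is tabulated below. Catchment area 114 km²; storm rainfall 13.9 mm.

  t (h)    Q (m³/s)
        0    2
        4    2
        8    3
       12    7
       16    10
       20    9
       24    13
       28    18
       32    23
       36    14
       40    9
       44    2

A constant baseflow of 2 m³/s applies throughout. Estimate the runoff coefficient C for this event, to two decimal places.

ΣQ_DR = 88.00 m³/s; V = ΣQ_DR·Δt = 1.267 × 10^6 m³.
Runoff depth d = V / A = 11.12 mm.
C = d / P = 11.12 / 13.9 = 0.80.

C ≈ 0.80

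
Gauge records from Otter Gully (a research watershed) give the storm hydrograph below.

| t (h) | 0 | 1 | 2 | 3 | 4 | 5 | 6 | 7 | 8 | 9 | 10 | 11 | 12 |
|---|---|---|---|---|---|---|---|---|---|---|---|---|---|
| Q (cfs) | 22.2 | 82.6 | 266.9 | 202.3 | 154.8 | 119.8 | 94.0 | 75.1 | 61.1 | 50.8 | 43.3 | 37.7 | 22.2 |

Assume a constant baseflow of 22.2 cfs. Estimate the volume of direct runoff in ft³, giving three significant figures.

V ≈ 3.40 × 10^6 ft³

Direct-runoff ordinates (Q − Q_b): 0.0, 60.4, 244.7, 180.1, 132.6, 97.6, 71.8, 52.9, 38.9, 28.6, 21.1, 15.5, 0.0 cfs.
ΣQ_DR = 944.2 cfs.
With Δt = 1 h = 3600 s, V = ΣQ_DR · Δt = 944.2 × 3600 = 3.40 × 10^6 ft³.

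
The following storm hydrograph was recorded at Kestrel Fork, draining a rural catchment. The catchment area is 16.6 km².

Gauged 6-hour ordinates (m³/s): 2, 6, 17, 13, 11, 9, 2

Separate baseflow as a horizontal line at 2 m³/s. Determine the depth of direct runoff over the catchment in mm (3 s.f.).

d ≈ 59.9 mm

Direct runoff: 0.0, 4.0, 15.0, 11.0, 9.0, 7.0, 0.0 m³/s; ΣQ_DR = 46.00 m³/s.
V = ΣQ_DR · Δt = 46.00 × 21600 s = 9.936 × 10^5 m³.
Over A = 16.6 km², depth = V / A = 59.9 mm.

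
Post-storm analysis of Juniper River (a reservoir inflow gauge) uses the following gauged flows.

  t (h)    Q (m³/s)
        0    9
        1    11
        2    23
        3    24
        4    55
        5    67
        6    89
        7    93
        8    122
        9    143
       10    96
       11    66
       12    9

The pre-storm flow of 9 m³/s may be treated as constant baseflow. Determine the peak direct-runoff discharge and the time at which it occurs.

Subtracting baseflow gives direct-runoff ordinates: 0.0, 2.0, 14.0, 15.0, 46.0, 58.0, 80.0, 84.0, 113.0, 134.0, 87.0, 57.0, 0.0 m³/s.
The maximum is 134.0 m³/s, occurring at the reading for t = 9 h.

Q_p = 134.0 m³/s at t = 9 h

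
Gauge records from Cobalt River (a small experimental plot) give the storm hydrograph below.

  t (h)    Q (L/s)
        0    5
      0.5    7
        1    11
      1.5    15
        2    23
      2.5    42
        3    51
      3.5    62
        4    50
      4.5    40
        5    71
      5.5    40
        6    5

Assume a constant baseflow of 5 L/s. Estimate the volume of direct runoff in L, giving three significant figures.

Direct-runoff ordinates (Q − Q_b): 0.0, 2.0, 6.0, 10.0, 18.0, 37.0, 46.0, 57.0, 45.0, 35.0, 66.0, 35.0, 0.0 L/s.
ΣQ_DR = 357.0 L/s.
With Δt = 0.5 h = 1800 s, V = ΣQ_DR · Δt = 357.0 × 1800 = 6.43 × 10^5 L.

V ≈ 6.43 × 10^5 L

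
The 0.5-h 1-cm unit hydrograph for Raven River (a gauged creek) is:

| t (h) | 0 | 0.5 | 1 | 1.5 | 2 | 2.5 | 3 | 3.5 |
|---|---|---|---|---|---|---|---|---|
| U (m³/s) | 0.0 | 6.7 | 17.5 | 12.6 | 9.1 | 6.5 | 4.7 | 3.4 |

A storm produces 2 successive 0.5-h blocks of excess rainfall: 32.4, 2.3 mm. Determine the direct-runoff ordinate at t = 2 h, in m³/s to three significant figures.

Q ≈ 32.4 m³/s

By discrete convolution, Q_j = Σ (P_i / 10 mm) · U_{j−i}.
At t = 2 h (j=4): Q = (32.4/10)·9.1 + (2.3/10)·12.6 = 32.4 m³/s.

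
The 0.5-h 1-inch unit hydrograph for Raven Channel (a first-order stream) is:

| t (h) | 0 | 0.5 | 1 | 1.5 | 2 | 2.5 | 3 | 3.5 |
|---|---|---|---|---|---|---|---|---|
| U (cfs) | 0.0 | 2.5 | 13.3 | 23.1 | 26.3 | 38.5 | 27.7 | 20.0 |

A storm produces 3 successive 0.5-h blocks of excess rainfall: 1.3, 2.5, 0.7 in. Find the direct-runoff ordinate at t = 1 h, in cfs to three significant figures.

Q ≈ 23.5 cfs

By discrete convolution, Q_j = Σ (P_i / 1 in) · U_{j−i}.
At t = 1 h (j=2): Q = (1.3/1)·13.3 + (2.5/1)·2.5 + (0.7/1)·0.0 = 23.5 cfs.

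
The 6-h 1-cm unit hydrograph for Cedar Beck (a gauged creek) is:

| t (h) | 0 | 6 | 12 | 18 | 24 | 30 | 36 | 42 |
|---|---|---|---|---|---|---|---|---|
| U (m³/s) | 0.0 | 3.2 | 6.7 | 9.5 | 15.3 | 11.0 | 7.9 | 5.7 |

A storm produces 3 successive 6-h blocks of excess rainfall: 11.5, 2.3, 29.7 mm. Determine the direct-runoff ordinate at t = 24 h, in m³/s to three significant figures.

By discrete convolution, Q_j = Σ (P_i / 10 mm) · U_{j−i}.
At t = 24 h (j=4): Q = (11.5/10)·15.3 + (2.3/10)·9.5 + (29.7/10)·6.7 = 39.7 m³/s.

Q ≈ 39.7 m³/s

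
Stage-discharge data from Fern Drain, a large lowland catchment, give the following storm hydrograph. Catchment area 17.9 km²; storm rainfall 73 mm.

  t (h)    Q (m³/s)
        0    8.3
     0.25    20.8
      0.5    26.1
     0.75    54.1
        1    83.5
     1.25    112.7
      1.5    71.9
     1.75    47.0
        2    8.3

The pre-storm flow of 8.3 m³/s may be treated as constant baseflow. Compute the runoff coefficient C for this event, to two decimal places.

C ≈ 0.25

ΣQ_DR = 358.0 m³/s; V = ΣQ_DR·Δt = 3.222 × 10^5 m³.
Runoff depth d = V / A = 18.00 mm.
C = d / P = 18.00 / 73 = 0.25.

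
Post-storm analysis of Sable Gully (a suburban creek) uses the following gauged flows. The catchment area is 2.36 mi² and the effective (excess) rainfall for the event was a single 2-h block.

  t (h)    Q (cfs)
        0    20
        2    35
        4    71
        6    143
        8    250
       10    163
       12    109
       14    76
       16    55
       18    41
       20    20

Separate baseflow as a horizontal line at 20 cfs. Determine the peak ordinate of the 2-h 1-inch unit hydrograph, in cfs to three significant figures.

Direct runoff: 0.0, 15.0, 51.0, 123.0, 230.0, 143.0, 89.0, 56.0, 35.0, 21.0, 0.0 cfs; ΣQ_DR = 763.0 cfs, peak = 230.0 cfs.
Runoff depth d = ΣQ_DR·Δt / A = 763.0 × 7200 / (2.36 mi²) = 1.002 in.
The 1-inch UH is the DRH scaled by (1 in)/d, so U_p = 230.0 × 1/1.002 = 230 cfs.

U_p ≈ 230 cfs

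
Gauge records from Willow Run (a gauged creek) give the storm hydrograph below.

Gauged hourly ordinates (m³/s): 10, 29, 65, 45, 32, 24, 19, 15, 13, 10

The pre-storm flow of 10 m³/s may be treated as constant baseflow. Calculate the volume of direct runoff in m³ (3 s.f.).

V ≈ 5.83 × 10^5 m³

Direct-runoff ordinates (Q − Q_b): 0.0, 19.0, 55.0, 35.0, 22.0, 14.0, 9.0, 5.0, 3.0, 0.0 m³/s.
ΣQ_DR = 162.0 m³/s.
With Δt = 1 h = 3600 s, V = ΣQ_DR · Δt = 162.0 × 3600 = 5.83 × 10^5 m³.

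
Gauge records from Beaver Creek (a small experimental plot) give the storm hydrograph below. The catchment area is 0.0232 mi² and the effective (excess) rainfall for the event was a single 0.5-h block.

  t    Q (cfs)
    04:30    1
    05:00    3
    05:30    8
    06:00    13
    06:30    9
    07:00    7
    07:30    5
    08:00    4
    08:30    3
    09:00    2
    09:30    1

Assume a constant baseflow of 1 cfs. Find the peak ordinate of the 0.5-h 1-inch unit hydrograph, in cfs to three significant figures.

Direct runoff: 0.0, 2.0, 7.0, 12.0, 8.0, 6.0, 4.0, 3.0, 2.0, 1.0, 0.0 cfs; ΣQ_DR = 45.00 cfs, peak = 12.0 cfs.
Runoff depth d = ΣQ_DR·Δt / A = 45.00 × 1800 / (0.0232 mi²) = 1.503 in.
The 1-inch UH is the DRH scaled by (1 in)/d, so U_p = 12.0 × 1/1.503 = 7.98 cfs.

U_p ≈ 7.98 cfs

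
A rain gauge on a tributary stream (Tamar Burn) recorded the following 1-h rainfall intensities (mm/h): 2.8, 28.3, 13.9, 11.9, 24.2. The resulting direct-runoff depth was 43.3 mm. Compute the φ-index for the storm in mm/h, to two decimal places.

φ ≈ 8.75 mm/h

Only the 4 blocks with intensity above φ contribute runoff: 28.3, 13.9, 11.9, 24.2 mm/h.
Σ(I−φ)·Δt = d  ⇒  (28.3+13.9+11.9+24.2 − 4φ)·1 = 43.3
φ = (78.30 − 43.3/1) / 4 = 8.75 mm/h.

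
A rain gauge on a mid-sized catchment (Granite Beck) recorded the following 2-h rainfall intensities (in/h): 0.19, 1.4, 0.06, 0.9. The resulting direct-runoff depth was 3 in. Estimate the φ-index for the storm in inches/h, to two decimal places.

Only the 2 blocks with intensity above φ contribute runoff: 1.4, 0.9 in/h.
Σ(I−φ)·Δt = d  ⇒  (1.4+0.9 − 2φ)·2 = 3
φ = (2.300 − 3/2) / 2 = 0.40 in/h.

φ ≈ 0.40 in/h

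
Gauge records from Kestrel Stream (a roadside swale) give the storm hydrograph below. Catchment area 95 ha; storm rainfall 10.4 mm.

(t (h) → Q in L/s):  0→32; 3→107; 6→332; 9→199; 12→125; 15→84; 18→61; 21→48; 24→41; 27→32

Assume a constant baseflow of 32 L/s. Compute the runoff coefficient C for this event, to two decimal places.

ΣQ_DR = 741.0 L/s; V = ΣQ_DR·Δt = 8.003 × 10^6 L.
Runoff depth d = V / A = 8.424 mm.
C = d / P = 8.424 / 10.4 = 0.81.

C ≈ 0.81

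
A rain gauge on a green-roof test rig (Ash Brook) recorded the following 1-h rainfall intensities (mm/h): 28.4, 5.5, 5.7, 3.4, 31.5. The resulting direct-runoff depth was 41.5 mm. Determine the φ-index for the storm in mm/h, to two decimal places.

Only the 2 blocks with intensity above φ contribute runoff: 28.4, 31.5 mm/h.
Σ(I−φ)·Δt = d  ⇒  (28.4+31.5 − 2φ)·1 = 41.5
φ = (59.90 − 41.5/1) / 2 = 9.20 mm/h.

φ ≈ 9.20 mm/h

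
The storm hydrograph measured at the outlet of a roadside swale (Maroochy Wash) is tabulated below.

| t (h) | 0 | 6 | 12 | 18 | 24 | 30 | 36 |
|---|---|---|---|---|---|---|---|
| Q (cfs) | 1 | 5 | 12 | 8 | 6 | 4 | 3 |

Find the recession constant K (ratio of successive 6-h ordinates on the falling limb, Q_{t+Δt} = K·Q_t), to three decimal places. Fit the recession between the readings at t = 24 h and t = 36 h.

K ≈ 0.707

Using the recession-limb readings at t = 24 h and t = 36 h: Q falls from 6 to 3 cfs over 2 intervals.
K = (Q₂/Q₁)^(1/2) = (3/6)^(1/2) = 0.707.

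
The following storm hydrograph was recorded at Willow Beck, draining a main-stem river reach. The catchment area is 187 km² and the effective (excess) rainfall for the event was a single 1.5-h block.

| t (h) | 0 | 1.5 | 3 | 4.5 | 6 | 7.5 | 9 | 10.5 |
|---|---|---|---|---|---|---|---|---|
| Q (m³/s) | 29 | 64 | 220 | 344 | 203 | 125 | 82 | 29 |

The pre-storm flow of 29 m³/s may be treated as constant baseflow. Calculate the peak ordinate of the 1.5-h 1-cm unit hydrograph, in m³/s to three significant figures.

U_p ≈ 126 m³/s

Direct runoff: 0.0, 35.0, 191.0, 315.0, 174.0, 96.0, 53.0, 0.0 m³/s; ΣQ_DR = 864.0 m³/s, peak = 315.0 m³/s.
Runoff depth d = ΣQ_DR·Δt / A = 864.0 × 5400 / (187 km²) = 24.95 mm.
The 1-cm UH is the DRH scaled by (10 mm)/d, so U_p = 315.0 × 10/24.95 = 126 m³/s.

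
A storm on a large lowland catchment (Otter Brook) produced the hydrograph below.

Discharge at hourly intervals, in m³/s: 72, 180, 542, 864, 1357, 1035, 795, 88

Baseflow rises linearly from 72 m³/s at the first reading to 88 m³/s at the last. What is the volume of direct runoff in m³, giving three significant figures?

V ≈ 1.55 × 10^7 m³

Direct-runoff ordinates (Q − Q_b): 0.00, 105.71, 465.43, 785.14, 1275.86, 951.57, 709.29, 0.00 m³/s.
ΣQ_DR = 4293 m³/s.
With Δt = 1 h = 3600 s, V = ΣQ_DR · Δt = 4293 × 3600 = 1.55 × 10^7 m³.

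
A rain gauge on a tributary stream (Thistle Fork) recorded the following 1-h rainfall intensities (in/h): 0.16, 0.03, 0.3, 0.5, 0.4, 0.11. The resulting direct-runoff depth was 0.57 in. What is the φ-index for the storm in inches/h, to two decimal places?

φ ≈ 0.21 in/h

Only the 3 blocks with intensity above φ contribute runoff: 0.3, 0.5, 0.4 in/h.
Σ(I−φ)·Δt = d  ⇒  (0.3+0.5+0.4 − 3φ)·1 = 0.57
φ = (1.200 − 0.57/1) / 3 = 0.21 in/h.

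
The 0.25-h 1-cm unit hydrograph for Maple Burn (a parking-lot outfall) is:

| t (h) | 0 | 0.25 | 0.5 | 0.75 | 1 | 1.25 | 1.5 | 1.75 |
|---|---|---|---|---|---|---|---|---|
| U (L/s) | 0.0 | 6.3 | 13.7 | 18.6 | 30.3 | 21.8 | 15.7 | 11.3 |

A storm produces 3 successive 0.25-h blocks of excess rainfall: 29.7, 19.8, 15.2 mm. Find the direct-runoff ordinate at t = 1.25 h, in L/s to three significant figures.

Q ≈ 153 L/s

By discrete convolution, Q_j = Σ (P_i / 10 mm) · U_{j−i}.
At t = 1.25 h (j=5): Q = (29.7/10)·21.8 + (19.8/10)·30.3 + (15.2/10)·18.6 = 153 L/s.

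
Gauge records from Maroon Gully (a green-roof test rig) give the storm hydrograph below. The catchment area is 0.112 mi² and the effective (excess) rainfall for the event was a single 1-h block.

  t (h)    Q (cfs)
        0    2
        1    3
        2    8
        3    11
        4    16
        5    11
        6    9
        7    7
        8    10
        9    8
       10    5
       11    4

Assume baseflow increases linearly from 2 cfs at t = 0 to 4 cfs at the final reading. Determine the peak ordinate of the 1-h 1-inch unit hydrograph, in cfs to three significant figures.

U_p ≈ 16.5 cfs

Direct runoff: 0.00, 0.82, 5.64, 8.45, 13.27, 8.09, 5.91, 3.73, 6.55, 4.36, 1.18, 0.00 cfs; ΣQ_DR = 58.00 cfs, peak = 13.27 cfs.
Runoff depth d = ΣQ_DR·Δt / A = 58.00 × 3600 / (0.112 mi²) = 0.8025 in.
The 1-inch UH is the DRH scaled by (1 in)/d, so U_p = 13.27 × 1/0.8025 = 16.5 cfs.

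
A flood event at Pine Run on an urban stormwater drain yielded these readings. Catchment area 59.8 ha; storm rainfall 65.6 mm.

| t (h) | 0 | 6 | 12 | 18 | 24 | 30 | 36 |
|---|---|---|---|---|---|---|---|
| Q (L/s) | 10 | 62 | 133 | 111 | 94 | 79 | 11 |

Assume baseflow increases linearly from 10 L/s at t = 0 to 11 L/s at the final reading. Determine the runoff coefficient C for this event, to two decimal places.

ΣQ_DR = 426.5 L/s; V = ΣQ_DR·Δt = 9.212 × 10^6 L.
Runoff depth d = V / A = 15.41 mm.
C = d / P = 15.41 / 65.6 = 0.23.

C ≈ 0.23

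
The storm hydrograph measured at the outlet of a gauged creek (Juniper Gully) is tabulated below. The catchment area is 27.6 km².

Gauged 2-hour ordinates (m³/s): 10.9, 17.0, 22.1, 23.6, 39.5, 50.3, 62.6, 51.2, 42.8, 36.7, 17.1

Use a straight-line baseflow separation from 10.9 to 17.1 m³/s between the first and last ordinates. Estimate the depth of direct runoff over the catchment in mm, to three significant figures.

d ≈ 57.3 mm

Direct runoff: 0.00, 5.48, 9.96, 10.84, 26.12, 36.30, 47.98, 35.96, 26.94, 20.22, 0.00 m³/s; ΣQ_DR = 219.8 m³/s.
V = ΣQ_DR · Δt = 219.8 × 7200 s = 1.583 × 10^6 m³.
Over A = 27.6 km², depth = V / A = 57.3 mm.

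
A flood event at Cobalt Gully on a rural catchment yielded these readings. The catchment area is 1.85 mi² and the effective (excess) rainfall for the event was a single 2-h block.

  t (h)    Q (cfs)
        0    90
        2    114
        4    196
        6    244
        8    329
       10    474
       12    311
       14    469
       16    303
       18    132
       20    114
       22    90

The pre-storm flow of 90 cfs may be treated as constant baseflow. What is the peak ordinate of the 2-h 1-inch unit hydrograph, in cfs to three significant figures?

U_p ≈ 128 cfs

Direct runoff: 0.0, 24.0, 106.0, 154.0, 239.0, 384.0, 221.0, 379.0, 213.0, 42.0, 24.0, 0.0 cfs; ΣQ_DR = 1786 cfs, peak = 384.0 cfs.
Runoff depth d = ΣQ_DR·Δt / A = 1786 × 7200 / (1.85 mi²) = 2.992 in.
The 1-inch UH is the DRH scaled by (1 in)/d, so U_p = 384.0 × 1/2.992 = 128 cfs.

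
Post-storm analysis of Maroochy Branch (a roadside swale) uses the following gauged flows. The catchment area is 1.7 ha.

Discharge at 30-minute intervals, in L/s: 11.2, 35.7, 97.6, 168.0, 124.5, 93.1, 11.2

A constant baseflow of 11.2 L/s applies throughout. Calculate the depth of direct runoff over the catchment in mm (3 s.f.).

Direct runoff: 0.0, 24.5, 86.4, 156.8, 113.3, 81.9, 0.0 L/s; ΣQ_DR = 462.9 L/s.
V = ΣQ_DR · Δt = 462.9 × 1800 s = 8.332 × 10^5 L.
Over A = 1.7 ha, depth = V / A = 49.0 mm.

d ≈ 49.0 mm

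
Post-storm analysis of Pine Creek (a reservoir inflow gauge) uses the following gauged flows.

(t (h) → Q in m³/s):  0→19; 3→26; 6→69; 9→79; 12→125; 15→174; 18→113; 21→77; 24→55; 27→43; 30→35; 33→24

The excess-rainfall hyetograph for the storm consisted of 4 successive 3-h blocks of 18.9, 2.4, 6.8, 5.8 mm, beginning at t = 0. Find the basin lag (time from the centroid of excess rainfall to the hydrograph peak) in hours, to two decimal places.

t_L ≈ 10.54 h

Centroid of excess rainfall: t_c = Σ P_i·t̄_i / ΣP_i = 4.4558 h (block centres at 1.5, 4.5, 7.5, 10.5 h).
Hydrograph peak occurs at t = 15 h, so basin lag t_L = 15 − 4.4558 = 10.54 h.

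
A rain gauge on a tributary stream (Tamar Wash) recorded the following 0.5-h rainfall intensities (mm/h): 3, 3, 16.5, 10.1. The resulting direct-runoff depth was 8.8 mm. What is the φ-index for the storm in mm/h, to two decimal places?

φ ≈ 4.50 mm/h

Only the 2 blocks with intensity above φ contribute runoff: 16.5, 10.1 mm/h.
Σ(I−φ)·Δt = d  ⇒  (16.5+10.1 − 2φ)·0.5 = 8.8
φ = (26.60 − 8.8/0.5) / 2 = 4.50 mm/h.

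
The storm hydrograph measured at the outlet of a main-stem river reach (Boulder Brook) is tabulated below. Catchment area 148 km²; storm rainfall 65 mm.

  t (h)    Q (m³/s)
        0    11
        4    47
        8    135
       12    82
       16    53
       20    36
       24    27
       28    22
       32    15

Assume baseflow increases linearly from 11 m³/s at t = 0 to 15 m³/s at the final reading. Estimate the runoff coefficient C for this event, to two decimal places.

C ≈ 0.47

ΣQ_DR = 311.0 m³/s; V = ΣQ_DR·Δt = 4.478 × 10^6 m³.
Runoff depth d = V / A = 30.26 mm.
C = d / P = 30.26 / 65 = 0.47.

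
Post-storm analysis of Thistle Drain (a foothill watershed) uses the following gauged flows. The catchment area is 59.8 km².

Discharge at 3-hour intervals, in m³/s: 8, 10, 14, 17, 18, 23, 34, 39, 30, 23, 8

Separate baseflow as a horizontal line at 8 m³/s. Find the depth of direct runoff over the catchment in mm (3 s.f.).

Direct runoff: 0.0, 2.0, 6.0, 9.0, 10.0, 15.0, 26.0, 31.0, 22.0, 15.0, 0.0 m³/s; ΣQ_DR = 136.0 m³/s.
V = ΣQ_DR · Δt = 136.0 × 10800 s = 1.469 × 10^6 m³.
Over A = 59.8 km², depth = V / A = 24.6 mm.

d ≈ 24.6 mm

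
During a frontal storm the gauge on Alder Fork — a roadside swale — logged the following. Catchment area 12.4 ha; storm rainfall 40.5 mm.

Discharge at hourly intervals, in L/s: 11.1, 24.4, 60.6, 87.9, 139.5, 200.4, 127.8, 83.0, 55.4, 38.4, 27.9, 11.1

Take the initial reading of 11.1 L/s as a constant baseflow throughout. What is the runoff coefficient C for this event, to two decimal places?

ΣQ_DR = 734.3 L/s; V = ΣQ_DR·Δt = 2.643 × 10^6 L.
Runoff depth d = V / A = 21.32 mm.
C = d / P = 21.32 / 40.5 = 0.53.

C ≈ 0.53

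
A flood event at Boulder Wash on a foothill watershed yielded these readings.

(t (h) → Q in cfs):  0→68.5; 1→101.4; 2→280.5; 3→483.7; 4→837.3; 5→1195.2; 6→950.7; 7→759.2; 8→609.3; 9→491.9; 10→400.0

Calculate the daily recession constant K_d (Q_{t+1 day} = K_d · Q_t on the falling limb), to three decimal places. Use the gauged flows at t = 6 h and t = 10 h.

Between t = 6 h and t = 10 h the flow falls from 950.7 to 400.0 cfs over 4×1 h = 4 h.
Per-interval ratio K = (400.0/950.7)^(1/4) = 0.8054; K_d = K^(24/1) = 0.006.

K_d ≈ 0.006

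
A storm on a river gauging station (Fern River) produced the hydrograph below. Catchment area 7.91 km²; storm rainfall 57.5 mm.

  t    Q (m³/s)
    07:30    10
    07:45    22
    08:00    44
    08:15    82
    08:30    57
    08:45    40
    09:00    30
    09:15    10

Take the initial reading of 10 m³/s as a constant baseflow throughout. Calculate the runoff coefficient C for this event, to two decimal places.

ΣQ_DR = 215.0 m³/s; V = ΣQ_DR·Δt = 1.935 × 10^5 m³.
Runoff depth d = V / A = 24.46 mm.
C = d / P = 24.46 / 57.5 = 0.43.

C ≈ 0.43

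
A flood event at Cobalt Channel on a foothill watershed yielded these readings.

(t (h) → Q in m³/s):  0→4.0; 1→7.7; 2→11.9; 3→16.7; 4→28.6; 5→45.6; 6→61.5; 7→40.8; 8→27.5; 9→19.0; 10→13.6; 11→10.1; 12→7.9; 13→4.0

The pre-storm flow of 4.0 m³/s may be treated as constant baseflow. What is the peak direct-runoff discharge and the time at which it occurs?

Subtracting baseflow gives direct-runoff ordinates: 0.0, 3.7, 7.9, 12.7, 24.6, 41.6, 57.5, 36.8, 23.5, 15.0, 9.6, 6.1, 3.9, 0.0 m³/s.
The maximum is 57.5 m³/s, occurring at the reading for t = 6 h.

Q_p = 57.5 m³/s at t = 6 h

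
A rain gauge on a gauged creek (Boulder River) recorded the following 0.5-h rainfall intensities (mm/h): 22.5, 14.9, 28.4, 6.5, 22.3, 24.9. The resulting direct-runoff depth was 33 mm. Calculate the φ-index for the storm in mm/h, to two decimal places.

Only the 5 blocks with intensity above φ contribute runoff: 22.5, 14.9, 28.4, 22.3, 24.9 mm/h.
Σ(I−φ)·Δt = d  ⇒  (22.5+14.9+28.4+22.3+24.9 − 5φ)·0.5 = 33
φ = (113.0 − 33/0.5) / 5 = 9.40 mm/h.

φ ≈ 9.40 mm/h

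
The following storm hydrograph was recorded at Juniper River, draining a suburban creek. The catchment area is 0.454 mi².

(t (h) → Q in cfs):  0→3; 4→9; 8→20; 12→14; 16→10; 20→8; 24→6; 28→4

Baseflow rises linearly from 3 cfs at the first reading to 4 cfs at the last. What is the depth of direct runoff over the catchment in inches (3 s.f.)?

Direct runoff: 0.00, 5.86, 16.71, 10.57, 6.43, 4.29, 2.14, 0.00 cfs; ΣQ_DR = 46.00 cfs.
V = ΣQ_DR · Δt = 46.00 × 14400 s = 6.624 × 10^5 ft³.
Over A = 0.454 mi², depth = V / A = 0.628 in.

d ≈ 0.628 in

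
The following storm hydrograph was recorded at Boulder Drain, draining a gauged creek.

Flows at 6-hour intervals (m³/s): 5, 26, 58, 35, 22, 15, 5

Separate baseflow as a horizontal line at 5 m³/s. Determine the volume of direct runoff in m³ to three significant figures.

Direct-runoff ordinates (Q − Q_b): 0.0, 21.0, 53.0, 30.0, 17.0, 10.0, 0.0 m³/s.
ΣQ_DR = 131.0 m³/s.
With Δt = 6 h = 21600 s, V = ΣQ_DR · Δt = 131.0 × 21600 = 2.83 × 10^6 m³.

V ≈ 2.83 × 10^6 m³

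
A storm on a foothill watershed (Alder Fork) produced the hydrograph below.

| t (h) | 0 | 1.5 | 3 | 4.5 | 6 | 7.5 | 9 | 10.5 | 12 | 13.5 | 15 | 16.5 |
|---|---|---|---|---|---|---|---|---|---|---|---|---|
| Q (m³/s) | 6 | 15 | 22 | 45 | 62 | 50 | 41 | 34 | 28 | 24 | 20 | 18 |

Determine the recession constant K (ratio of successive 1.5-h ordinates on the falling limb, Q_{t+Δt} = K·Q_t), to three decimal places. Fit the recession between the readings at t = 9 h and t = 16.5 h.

K ≈ 0.848

Using the recession-limb readings at t = 9 h and t = 16.5 h: Q falls from 41 to 18 m³/s over 5 intervals.
K = (Q₂/Q₁)^(1/5) = (18/41)^(1/5) = 0.848.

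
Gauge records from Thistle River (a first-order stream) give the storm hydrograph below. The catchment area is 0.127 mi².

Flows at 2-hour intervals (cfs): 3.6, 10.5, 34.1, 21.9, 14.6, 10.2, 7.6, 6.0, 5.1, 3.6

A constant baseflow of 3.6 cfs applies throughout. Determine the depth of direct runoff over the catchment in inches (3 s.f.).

Direct runoff: 0.0, 6.9, 30.5, 18.3, 11.0, 6.6, 4.0, 2.4, 1.5, 0.0 cfs; ΣQ_DR = 81.20 cfs.
V = ΣQ_DR · Δt = 81.20 × 7200 s = 5.846 × 10^5 ft³.
Over A = 0.127 mi², depth = V / A = 1.98 in.

d ≈ 1.98 in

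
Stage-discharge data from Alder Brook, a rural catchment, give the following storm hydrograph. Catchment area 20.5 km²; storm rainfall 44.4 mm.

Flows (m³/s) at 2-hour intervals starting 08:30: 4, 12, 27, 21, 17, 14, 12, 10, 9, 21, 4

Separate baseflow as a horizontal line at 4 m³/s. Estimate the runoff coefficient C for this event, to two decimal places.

C ≈ 0.85

ΣQ_DR = 107.0 m³/s; V = ΣQ_DR·Δt = 7.704 × 10^5 m³.
Runoff depth d = V / A = 37.58 mm.
C = d / P = 37.58 / 44.4 = 0.85.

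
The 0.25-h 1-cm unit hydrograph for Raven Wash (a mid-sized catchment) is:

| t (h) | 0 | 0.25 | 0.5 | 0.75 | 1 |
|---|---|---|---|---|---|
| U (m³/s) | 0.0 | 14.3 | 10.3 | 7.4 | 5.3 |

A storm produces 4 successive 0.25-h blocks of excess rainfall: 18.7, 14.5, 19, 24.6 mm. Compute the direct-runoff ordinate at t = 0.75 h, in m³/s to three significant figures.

Q ≈ 55.9 m³/s

By discrete convolution, Q_j = Σ (P_i / 10 mm) · U_{j−i}.
At t = 0.75 h (j=3): Q = (18.7/10)·7.4 + (14.5/10)·10.3 + (19/10)·14.3 + (24.6/10)·0.0 = 55.9 m³/s.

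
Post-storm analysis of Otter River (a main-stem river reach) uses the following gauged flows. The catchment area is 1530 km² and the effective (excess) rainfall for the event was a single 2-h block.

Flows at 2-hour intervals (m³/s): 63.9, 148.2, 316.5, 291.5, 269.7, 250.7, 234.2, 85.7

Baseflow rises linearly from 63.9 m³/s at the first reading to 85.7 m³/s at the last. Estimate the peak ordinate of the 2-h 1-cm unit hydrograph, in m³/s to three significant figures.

Direct runoff: 0.00, 81.19, 246.37, 218.26, 193.34, 171.23, 151.61, 0.00 m³/s; ΣQ_DR = 1062 m³/s, peak = 246.37 m³/s.
Runoff depth d = ΣQ_DR·Δt / A = 1062 × 7200 / (1530 km²) = 4.998 mm.
The 1-cm UH is the DRH scaled by (10 mm)/d, so U_p = 246.37 × 10/4.998 = 493 m³/s.

U_p ≈ 493 m³/s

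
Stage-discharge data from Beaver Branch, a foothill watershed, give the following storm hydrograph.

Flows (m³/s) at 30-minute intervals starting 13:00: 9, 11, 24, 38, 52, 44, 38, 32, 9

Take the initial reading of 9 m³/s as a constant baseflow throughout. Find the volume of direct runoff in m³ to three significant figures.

V ≈ 3.17 × 10^5 m³

Direct-runoff ordinates (Q − Q_b): 0.0, 2.0, 15.0, 29.0, 43.0, 35.0, 29.0, 23.0, 0.0 m³/s.
ΣQ_DR = 176.0 m³/s.
With Δt = 0.5 h = 1800 s, V = ΣQ_DR · Δt = 176.0 × 1800 = 3.17 × 10^5 m³.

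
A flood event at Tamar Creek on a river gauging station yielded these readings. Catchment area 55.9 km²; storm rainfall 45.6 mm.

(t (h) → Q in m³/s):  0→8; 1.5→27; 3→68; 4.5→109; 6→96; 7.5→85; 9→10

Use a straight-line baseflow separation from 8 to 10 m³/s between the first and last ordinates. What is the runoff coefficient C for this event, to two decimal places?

ΣQ_DR = 340.0 m³/s; V = ΣQ_DR·Δt = 1.836 × 10^6 m³.
Runoff depth d = V / A = 32.84 mm.
C = d / P = 32.84 / 45.6 = 0.72.

C ≈ 0.72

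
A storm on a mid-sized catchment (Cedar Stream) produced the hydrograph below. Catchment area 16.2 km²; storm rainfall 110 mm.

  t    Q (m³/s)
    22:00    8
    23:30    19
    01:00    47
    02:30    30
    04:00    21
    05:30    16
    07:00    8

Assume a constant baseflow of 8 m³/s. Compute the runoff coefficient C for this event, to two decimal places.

C ≈ 0.28

ΣQ_DR = 93.00 m³/s; V = ΣQ_DR·Δt = 5.022 × 10^5 m³.
Runoff depth d = V / A = 31.00 mm.
C = d / P = 31.00 / 110 = 0.28.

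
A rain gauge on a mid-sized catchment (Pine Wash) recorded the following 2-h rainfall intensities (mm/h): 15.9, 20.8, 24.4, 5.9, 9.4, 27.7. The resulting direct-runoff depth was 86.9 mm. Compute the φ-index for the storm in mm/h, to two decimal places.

φ ≈ 11.34 mm/h

Only the 4 blocks with intensity above φ contribute runoff: 15.9, 20.8, 24.4, 27.7 mm/h.
Σ(I−φ)·Δt = d  ⇒  (15.9+20.8+24.4+27.7 − 4φ)·2 = 86.9
φ = (88.80 − 86.9/2) / 4 = 11.34 mm/h.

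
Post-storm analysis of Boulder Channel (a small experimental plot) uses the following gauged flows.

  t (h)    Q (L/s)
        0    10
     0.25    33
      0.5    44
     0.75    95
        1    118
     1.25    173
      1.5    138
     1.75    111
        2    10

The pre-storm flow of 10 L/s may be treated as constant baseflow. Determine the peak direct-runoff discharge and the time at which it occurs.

Subtracting baseflow gives direct-runoff ordinates: 0.0, 23.0, 34.0, 85.0, 108.0, 163.0, 128.0, 101.0, 0.0 L/s.
The maximum is 163.0 L/s, occurring at the reading for t = 1.25 h.

Q_p = 163.0 L/s at t = 1.25 h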